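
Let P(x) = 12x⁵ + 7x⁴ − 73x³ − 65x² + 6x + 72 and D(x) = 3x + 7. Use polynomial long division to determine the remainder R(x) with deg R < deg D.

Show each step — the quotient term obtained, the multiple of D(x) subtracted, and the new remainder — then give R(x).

Step 1: lead(12x⁵ + 7x⁴ − 73x³ − 65x² + 6x + 72) ÷ lead(D) = 12x⁵ ÷ 3x = 4x⁴. Subtract (4x⁴)·D = 12x⁵ + 28x⁴. Remainder: −21x⁴ − 73x³ − 65x² + 6x + 72.
Step 2: lead(−21x⁴ − 73x³ − 65x² + 6x + 72) ÷ lead(D) = −21x⁴ ÷ 3x = −7x³. Subtract (−7x³)·D = −21x⁴ − 49x³. Remainder: −24x³ − 65x² + 6x + 72.
Step 3: lead(−24x³ − 65x² + 6x + 72) ÷ lead(D) = −24x³ ÷ 3x = −8x². Subtract (−8x²)·D = −24x³ − 56x². Remainder: −9x² + 6x + 72.
Step 4: lead(−9x² + 6x + 72) ÷ lead(D) = −9x² ÷ 3x = −3x. Subtract (−3x)·D = −9x² − 21x. Remainder: 27x + 72.
Step 5: lead(27x + 72) ÷ lead(D) = 27x ÷ 3x = 9. Subtract (9)·D = 27x + 63. Remainder: 9.

R(x) = 9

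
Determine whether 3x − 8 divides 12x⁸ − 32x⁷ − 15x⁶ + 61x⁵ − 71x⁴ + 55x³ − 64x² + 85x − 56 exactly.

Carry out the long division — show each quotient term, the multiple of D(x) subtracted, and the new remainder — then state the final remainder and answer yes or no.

R(x) = 0, so D(x) is a factor of P(x). yes

Step 1: lead(12x⁸ − 32x⁷ − 15x⁶ + 61x⁵ − 71x⁴ + 55x³ − 64x² + 85x − 56) ÷ lead(D) = 12x⁸ ÷ 3x = 4x⁷. Subtract (4x⁷)·D = 12x⁸ − 32x⁷. Remainder: −15x⁶ + 61x⁵ − 71x⁴ + 55x³ − 64x² + 85x − 56.
Step 2: lead(−15x⁶ + 61x⁵ − 71x⁴ + 55x³ − 64x² + 85x − 56) ÷ lead(D) = −15x⁶ ÷ 3x = −5x⁵. Subtract (−5x⁵)·D = −15x⁶ + 40x⁵. Remainder: 21x⁵ − 71x⁴ + 55x³ − 64x² + 85x − 56.
Step 3: lead(21x⁵ − 71x⁴ + 55x³ − 64x² + 85x − 56) ÷ lead(D) = 21x⁵ ÷ 3x = 7x⁴. Subtract (7x⁴)·D = 21x⁵ − 56x⁴. Remainder: −15x⁴ + 55x³ − 64x² + 85x − 56.
Step 4: lead(−15x⁴ + 55x³ − 64x² + 85x − 56) ÷ lead(D) = −15x⁴ ÷ 3x = −5x³. Subtract (−5x³)·D = −15x⁴ + 40x³. Remainder: 15x³ − 64x² + 85x − 56.
Step 5: lead(15x³ − 64x² + 85x − 56) ÷ lead(D) = 15x³ ÷ 3x = 5x². Subtract (5x²)·D = 15x³ − 40x². Remainder: −24x² + 85x − 56.
Step 6: lead(−24x² + 85x − 56) ÷ lead(D) = −24x² ÷ 3x = −8x. Subtract (−8x)·D = −24x² + 64x. Remainder: 21x − 56.
Step 7: lead(21x − 56) ÷ lead(D) = 21x ÷ 3x = 7. Subtract (7)·D = 21x − 56. Remainder: 0.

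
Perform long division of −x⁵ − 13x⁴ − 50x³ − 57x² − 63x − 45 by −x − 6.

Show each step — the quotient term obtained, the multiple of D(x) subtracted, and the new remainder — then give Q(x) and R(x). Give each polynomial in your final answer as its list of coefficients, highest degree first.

Q = [1, 7, 8, 9, 9]; R = [9]

Step 1: lead(−x⁵ − 13x⁴ − 50x³ − 57x² − 63x − 45) ÷ lead(D) = −x⁵ ÷ −x = x⁴. Subtract (x⁴)·D = −x⁵ − 6x⁴. Remainder: −7x⁴ − 50x³ − 57x² − 63x − 45.
Step 2: lead(−7x⁴ − 50x³ − 57x² − 63x − 45) ÷ lead(D) = −7x⁴ ÷ −x = 7x³. Subtract (7x³)·D = −7x⁴ − 42x³. Remainder: −8x³ − 57x² − 63x − 45.
Step 3: lead(−8x³ − 57x² − 63x − 45) ÷ lead(D) = −8x³ ÷ −x = 8x². Subtract (8x²)·D = −8x³ − 48x². Remainder: −9x² − 63x − 45.
Step 4: lead(−9x² − 63x − 45) ÷ lead(D) = −9x² ÷ −x = 9x. Subtract (9x)·D = −9x² − 54x. Remainder: −9x − 45.
Step 5: lead(−9x − 45) ÷ lead(D) = −9x ÷ −x = 9. Subtract (9)·D = −9x − 54. Remainder: 9.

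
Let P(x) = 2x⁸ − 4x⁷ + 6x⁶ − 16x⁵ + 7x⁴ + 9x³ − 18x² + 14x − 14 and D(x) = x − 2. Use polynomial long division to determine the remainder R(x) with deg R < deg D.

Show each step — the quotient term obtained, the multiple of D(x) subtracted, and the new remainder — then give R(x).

Step 1: lead(2x⁸ − 4x⁷ + 6x⁶ − 16x⁵ + 7x⁴ + 9x³ − 18x² + 14x − 14) ÷ lead(D) = 2x⁸ ÷ x = 2x⁷. Subtract (2x⁷)·D = 2x⁸ − 4x⁷. Remainder: 6x⁶ − 16x⁵ + 7x⁴ + 9x³ − 18x² + 14x − 14.
Step 2: lead(6x⁶ − 16x⁵ + 7x⁴ + 9x³ − 18x² + 14x − 14) ÷ lead(D) = 6x⁶ ÷ x = 6x⁵. Subtract (6x⁵)·D = 6x⁶ − 12x⁵. Remainder: −4x⁵ + 7x⁴ + 9x³ − 18x² + 14x − 14.
Step 3: lead(−4x⁵ + 7x⁴ + 9x³ − 18x² + 14x − 14) ÷ lead(D) = −4x⁵ ÷ x = −4x⁴. Subtract (−4x⁴)·D = −4x⁵ + 8x⁴. Remainder: −x⁴ + 9x³ − 18x² + 14x − 14.
Step 4: lead(−x⁴ + 9x³ − 18x² + 14x − 14) ÷ lead(D) = −x⁴ ÷ x = −x³. Subtract (−x³)·D = −x⁴ + 2x³. Remainder: 7x³ − 18x² + 14x − 14.
Step 5: lead(7x³ − 18x² + 14x − 14) ÷ lead(D) = 7x³ ÷ x = 7x². Subtract (7x²)·D = 7x³ − 14x². Remainder: −4x² + 14x − 14.
Step 6: lead(−4x² + 14x − 14) ÷ lead(D) = −4x² ÷ x = −4x. Subtract (−4x)·D = −4x² + 8x. Remainder: 6x − 14.
Step 7: lead(6x − 14) ÷ lead(D) = 6x ÷ x = 6. Subtract (6)·D = 6x − 12. Remainder: −2.

R(x) = −2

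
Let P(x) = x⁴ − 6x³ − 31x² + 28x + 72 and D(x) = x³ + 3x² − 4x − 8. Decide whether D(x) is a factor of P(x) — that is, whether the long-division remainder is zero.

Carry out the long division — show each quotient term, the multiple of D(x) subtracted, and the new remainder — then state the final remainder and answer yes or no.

R(x) = 0, so D(x) is a factor of P(x). yes

Step 1: lead(x⁴ − 6x³ − 31x² + 28x + 72) ÷ lead(D) = x⁴ ÷ x³ = x. Subtract (x)·D = x⁴ + 3x³ − 4x² − 8x. Remainder: −9x³ − 27x² + 36x + 72.
Step 2: lead(−9x³ − 27x² + 36x + 72) ÷ lead(D) = −9x³ ÷ x³ = −9. Subtract (−9)·D = −9x³ − 27x² + 36x + 72. Remainder: 0.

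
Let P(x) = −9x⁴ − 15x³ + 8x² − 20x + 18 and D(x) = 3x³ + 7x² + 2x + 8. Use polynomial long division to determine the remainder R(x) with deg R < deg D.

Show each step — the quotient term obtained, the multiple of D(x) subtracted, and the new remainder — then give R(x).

R(x) = 2

Step 1: lead(−9x⁴ − 15x³ + 8x² − 20x + 18) ÷ lead(D) = −9x⁴ ÷ 3x³ = −3x. Subtract (−3x)·D = −9x⁴ − 21x³ − 6x² − 24x. Remainder: 6x³ + 14x² + 4x + 18.
Step 2: lead(6x³ + 14x² + 4x + 18) ÷ lead(D) = 6x³ ÷ 3x³ = 2. Subtract (2)·D = 6x³ + 14x² + 4x + 16. Remainder: 2.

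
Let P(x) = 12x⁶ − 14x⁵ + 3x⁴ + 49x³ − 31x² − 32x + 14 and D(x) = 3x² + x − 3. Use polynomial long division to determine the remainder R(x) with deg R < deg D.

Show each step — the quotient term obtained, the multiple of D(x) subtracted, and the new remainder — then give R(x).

R(x) = −2x − 4

Step 1: lead(12x⁶ − 14x⁵ + 3x⁴ + 49x³ − 31x² − 32x + 14) ÷ lead(D) = 12x⁶ ÷ 3x² = 4x⁴. Subtract (4x⁴)·D = 12x⁶ + 4x⁵ − 12x⁴. Remainder: −18x⁵ + 15x⁴ + 49x³ − 31x² − 32x + 14.
Step 2: lead(−18x⁵ + 15x⁴ + 49x³ − 31x² − 32x + 14) ÷ lead(D) = −18x⁵ ÷ 3x² = −6x³. Subtract (−6x³)·D = −18x⁵ − 6x⁴ + 18x³. Remainder: 21x⁴ + 31x³ − 31x² − 32x + 14.
Step 3: lead(21x⁴ + 31x³ − 31x² − 32x + 14) ÷ lead(D) = 21x⁴ ÷ 3x² = 7x². Subtract (7x²)·D = 21x⁴ + 7x³ − 21x². Remainder: 24x³ − 10x² − 32x + 14.
Step 4: lead(24x³ − 10x² − 32x + 14) ÷ lead(D) = 24x³ ÷ 3x² = 8x. Subtract (8x)·D = 24x³ + 8x² − 24x. Remainder: −18x² − 8x + 14.
Step 5: lead(−18x² − 8x + 14) ÷ lead(D) = −18x² ÷ 3x² = −6. Subtract (−6)·D = −18x² − 6x + 18. Remainder: −2x − 4.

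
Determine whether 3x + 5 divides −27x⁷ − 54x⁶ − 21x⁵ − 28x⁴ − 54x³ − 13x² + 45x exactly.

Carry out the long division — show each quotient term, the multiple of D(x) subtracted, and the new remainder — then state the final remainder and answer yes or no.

R(x) = 0, so D(x) is a factor of P(x). yes

Step 1: lead(−27x⁷ − 54x⁶ − 21x⁵ − 28x⁴ − 54x³ − 13x² + 45x) ÷ lead(D) = −27x⁷ ÷ 3x = −9x⁶. Subtract (−9x⁶)·D = −27x⁷ − 45x⁶. Remainder: −9x⁶ − 21x⁵ − 28x⁴ − 54x³ − 13x² + 45x.
Step 2: lead(−9x⁶ − 21x⁵ − 28x⁴ − 54x³ − 13x² + 45x) ÷ lead(D) = −9x⁶ ÷ 3x = −3x⁵. Subtract (−3x⁵)·D = −9x⁶ − 15x⁵. Remainder: −6x⁵ − 28x⁴ − 54x³ − 13x² + 45x.
Step 3: lead(−6x⁵ − 28x⁴ − 54x³ − 13x² + 45x) ÷ lead(D) = −6x⁵ ÷ 3x = −2x⁴. Subtract (−2x⁴)·D = −6x⁵ − 10x⁴. Remainder: −18x⁴ − 54x³ − 13x² + 45x.
Step 4: lead(−18x⁴ − 54x³ − 13x² + 45x) ÷ lead(D) = −18x⁴ ÷ 3x = −6x³. Subtract (−6x³)·D = −18x⁴ − 30x³. Remainder: −24x³ − 13x² + 45x.
Step 5: lead(−24x³ − 13x² + 45x) ÷ lead(D) = −24x³ ÷ 3x = −8x². Subtract (−8x²)·D = −24x³ − 40x². Remainder: 27x² + 45x.
Step 6: lead(27x² + 45x) ÷ lead(D) = 27x² ÷ 3x = 9x. Subtract (9x)·D = 27x² + 45x. Remainder: 0.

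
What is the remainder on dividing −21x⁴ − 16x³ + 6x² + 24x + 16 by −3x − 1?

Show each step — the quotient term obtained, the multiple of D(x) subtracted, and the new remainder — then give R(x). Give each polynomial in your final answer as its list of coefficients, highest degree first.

Step 1: lead(−21x⁴ − 16x³ + 6x² + 24x + 16) ÷ lead(D) = −21x⁴ ÷ −3x = 7x³. Subtract (7x³)·D = −21x⁴ − 7x³. Remainder: −9x³ + 6x² + 24x + 16.
Step 2: lead(−9x³ + 6x² + 24x + 16) ÷ lead(D) = −9x³ ÷ −3x = 3x². Subtract (3x²)·D = −9x³ − 3x². Remainder: 9x² + 24x + 16.
Step 3: lead(9x² + 24x + 16) ÷ lead(D) = 9x² ÷ −3x = −3x. Subtract (−3x)·D = 9x² + 3x. Remainder: 21x + 16.
Step 4: lead(21x + 16) ÷ lead(D) = 21x ÷ −3x = −7. Subtract (−7)·D = 21x + 7. Remainder: 9.

R = [9]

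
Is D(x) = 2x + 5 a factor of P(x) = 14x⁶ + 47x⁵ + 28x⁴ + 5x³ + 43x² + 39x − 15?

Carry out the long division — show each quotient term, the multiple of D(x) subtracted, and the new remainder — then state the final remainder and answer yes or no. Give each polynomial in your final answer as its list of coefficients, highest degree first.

R = [0], so D(x) is a factor of P(x). yes

Step 1: lead(14x⁶ + 47x⁵ + 28x⁴ + 5x³ + 43x² + 39x − 15) ÷ lead(D) = 14x⁶ ÷ 2x = 7x⁵. Subtract (7x⁵)·D = 14x⁶ + 35x⁵. Remainder: 12x⁵ + 28x⁴ + 5x³ + 43x² + 39x − 15.
Step 2: lead(12x⁵ + 28x⁴ + 5x³ + 43x² + 39x − 15) ÷ lead(D) = 12x⁵ ÷ 2x = 6x⁴. Subtract (6x⁴)·D = 12x⁵ + 30x⁴. Remainder: −2x⁴ + 5x³ + 43x² + 39x − 15.
Step 3: lead(−2x⁴ + 5x³ + 43x² + 39x − 15) ÷ lead(D) = −2x⁴ ÷ 2x = −x³. Subtract (−x³)·D = −2x⁴ − 5x³. Remainder: 10x³ + 43x² + 39x − 15.
Step 4: lead(10x³ + 43x² + 39x − 15) ÷ lead(D) = 10x³ ÷ 2x = 5x². Subtract (5x²)·D = 10x³ + 25x². Remainder: 18x² + 39x − 15.
Step 5: lead(18x² + 39x − 15) ÷ lead(D) = 18x² ÷ 2x = 9x. Subtract (9x)·D = 18x² + 45x. Remainder: −6x − 15.
Step 6: lead(−6x − 15) ÷ lead(D) = −6x ÷ 2x = −3. Subtract (−3)·D = −6x − 15. Remainder: 0.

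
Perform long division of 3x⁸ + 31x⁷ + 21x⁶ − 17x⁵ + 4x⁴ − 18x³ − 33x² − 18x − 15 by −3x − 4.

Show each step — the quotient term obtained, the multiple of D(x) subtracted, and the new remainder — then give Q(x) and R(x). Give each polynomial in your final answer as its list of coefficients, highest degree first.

Step 1: lead(3x⁸ + 31x⁷ + 21x⁶ − 17x⁵ + 4x⁴ − 18x³ − 33x² − 18x − 15) ÷ lead(D) = 3x⁸ ÷ −3x = −x⁷. Subtract (−x⁷)·D = 3x⁸ + 4x⁷. Remainder: 27x⁷ + 21x⁶ − 17x⁵ + 4x⁴ − 18x³ − 33x² − 18x − 15.
Step 2: lead(27x⁷ + 21x⁶ − 17x⁵ + 4x⁴ − 18x³ − 33x² − 18x − 15) ÷ lead(D) = 27x⁷ ÷ −3x = −9x⁶. Subtract (−9x⁶)·D = 27x⁷ + 36x⁶. Remainder: −15x⁶ − 17x⁵ + 4x⁴ − 18x³ − 33x² − 18x − 15.
Step 3: lead(−15x⁶ − 17x⁵ + 4x⁴ − 18x³ − 33x² − 18x − 15) ÷ lead(D) = −15x⁶ ÷ −3x = 5x⁵. Subtract (5x⁵)·D = −15x⁶ − 20x⁵. Remainder: 3x⁵ + 4x⁴ − 18x³ − 33x² − 18x − 15.
Step 4: lead(3x⁵ + 4x⁴ − 18x³ − 33x² − 18x − 15) ÷ lead(D) = 3x⁵ ÷ −3x = −x⁴. Subtract (−x⁴)·D = 3x⁵ + 4x⁴. Remainder: −18x³ − 33x² − 18x − 15.
Step 5: lead(−18x³ − 33x² − 18x − 15) ÷ lead(D) = −18x³ ÷ −3x = 6x². Subtract (6x²)·D = −18x³ − 24x². Remainder: −9x² − 18x − 15.
Step 6: lead(−9x² − 18x − 15) ÷ lead(D) = −9x² ÷ −3x = 3x. Subtract (3x)·D = −9x² − 12x. Remainder: −6x − 15.
Step 7: lead(−6x − 15) ÷ lead(D) = −6x ÷ −3x = 2. Subtract (2)·D = −6x − 8. Remainder: −7.

Q = [-1, -9, 5, -1, 0, 6, 3, 2]; R = [-7]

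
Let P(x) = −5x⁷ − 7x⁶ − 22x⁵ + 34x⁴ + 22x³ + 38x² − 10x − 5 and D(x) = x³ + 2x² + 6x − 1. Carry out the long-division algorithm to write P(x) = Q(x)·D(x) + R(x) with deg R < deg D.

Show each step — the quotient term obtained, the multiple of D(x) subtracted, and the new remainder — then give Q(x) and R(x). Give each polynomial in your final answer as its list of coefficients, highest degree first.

Step 1: lead(−5x⁷ − 7x⁶ − 22x⁵ + 34x⁴ + 22x³ + 38x² − 10x − 5) ÷ lead(D) = −5x⁷ ÷ x³ = −5x⁴. Subtract (−5x⁴)·D = −5x⁷ − 10x⁶ − 30x⁵ + 5x⁴. Remainder: 3x⁶ + 8x⁵ + 29x⁴ + 22x³ + 38x² − 10x − 5.
Step 2: lead(3x⁶ + 8x⁵ + 29x⁴ + 22x³ + 38x² − 10x − 5) ÷ lead(D) = 3x⁶ ÷ x³ = 3x³. Subtract (3x³)·D = 3x⁶ + 6x⁵ + 18x⁴ − 3x³. Remainder: 2x⁵ + 11x⁴ + 25x³ + 38x² − 10x − 5.
Step 3: lead(2x⁵ + 11x⁴ + 25x³ + 38x² − 10x − 5) ÷ lead(D) = 2x⁵ ÷ x³ = 2x². Subtract (2x²)·D = 2x⁵ + 4x⁴ + 12x³ − 2x². Remainder: 7x⁴ + 13x³ + 40x² − 10x − 5.
Step 4: lead(7x⁴ + 13x³ + 40x² − 10x − 5) ÷ lead(D) = 7x⁴ ÷ x³ = 7x. Subtract (7x)·D = 7x⁴ + 14x³ + 42x² − 7x. Remainder: −x³ − 2x² − 3x − 5.
Step 5: lead(−x³ − 2x² − 3x − 5) ÷ lead(D) = −x³ ÷ x³ = −1. Subtract (−1)·D = −x³ − 2x² − 6x + 1. Remainder: 3x − 6.

Q = [-5, 3, 2, 7, -1]; R = [3, -6]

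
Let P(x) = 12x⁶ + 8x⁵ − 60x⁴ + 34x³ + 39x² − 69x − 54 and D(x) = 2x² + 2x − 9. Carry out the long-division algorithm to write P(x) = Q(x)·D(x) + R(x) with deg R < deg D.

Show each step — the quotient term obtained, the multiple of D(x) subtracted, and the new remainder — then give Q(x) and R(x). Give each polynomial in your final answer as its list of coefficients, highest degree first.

Step 1: lead(12x⁶ + 8x⁵ − 60x⁴ + 34x³ + 39x² − 69x − 54) ÷ lead(D) = 12x⁶ ÷ 2x² = 6x⁴. Subtract (6x⁴)·D = 12x⁶ + 12x⁵ − 54x⁴. Remainder: −4x⁵ − 6x⁴ + 34x³ + 39x² − 69x − 54.
Step 2: lead(−4x⁵ − 6x⁴ + 34x³ + 39x² − 69x − 54) ÷ lead(D) = −4x⁵ ÷ 2x² = −2x³. Subtract (−2x³)·D = −4x⁵ − 4x⁴ + 18x³. Remainder: −2x⁴ + 16x³ + 39x² − 69x − 54.
Step 3: lead(−2x⁴ + 16x³ + 39x² − 69x − 54) ÷ lead(D) = −2x⁴ ÷ 2x² = −x². Subtract (−x²)·D = −2x⁴ − 2x³ + 9x². Remainder: 18x³ + 30x² − 69x − 54.
Step 4: lead(18x³ + 30x² − 69x − 54) ÷ lead(D) = 18x³ ÷ 2x² = 9x. Subtract (9x)·D = 18x³ + 18x² − 81x. Remainder: 12x² + 12x − 54.
Step 5: lead(12x² + 12x − 54) ÷ lead(D) = 12x² ÷ 2x² = 6. Subtract (6)·D = 12x² + 12x − 54. Remainder: 0.

Q = [6, -2, -1, 9, 6]; R = [0]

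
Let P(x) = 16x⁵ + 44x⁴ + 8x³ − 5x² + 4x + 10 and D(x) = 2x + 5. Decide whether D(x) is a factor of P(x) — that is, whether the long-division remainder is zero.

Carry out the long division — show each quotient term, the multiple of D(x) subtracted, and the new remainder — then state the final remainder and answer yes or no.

R(x) = 0, so D(x) is a factor of P(x). yes

Step 1: lead(16x⁵ + 44x⁴ + 8x³ − 5x² + 4x + 10) ÷ lead(D) = 16x⁵ ÷ 2x = 8x⁴. Subtract (8x⁴)·D = 16x⁵ + 40x⁴. Remainder: 4x⁴ + 8x³ − 5x² + 4x + 10.
Step 2: lead(4x⁴ + 8x³ − 5x² + 4x + 10) ÷ lead(D) = 4x⁴ ÷ 2x = 2x³. Subtract (2x³)·D = 4x⁴ + 10x³. Remainder: −2x³ − 5x² + 4x + 10.
Step 3: lead(−2x³ − 5x² + 4x + 10) ÷ lead(D) = −2x³ ÷ 2x = −x². Subtract (−x²)·D = −2x³ − 5x². Remainder: 4x + 10.
Step 4: lead(4x + 10) ÷ lead(D) = 4x ÷ 2x = 2. Subtract (2)·D = 4x + 10. Remainder: 0.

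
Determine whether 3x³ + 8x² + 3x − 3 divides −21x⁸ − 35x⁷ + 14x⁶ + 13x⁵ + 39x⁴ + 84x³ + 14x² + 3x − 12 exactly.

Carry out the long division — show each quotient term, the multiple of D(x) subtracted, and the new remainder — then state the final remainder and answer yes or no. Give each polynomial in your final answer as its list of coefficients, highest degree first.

Step 1: lead(−21x⁸ − 35x⁷ + 14x⁶ + 13x⁵ + 39x⁴ + 84x³ + 14x² + 3x − 12) ÷ lead(D) = −21x⁸ ÷ 3x³ = −7x⁵. Subtract (−7x⁵)·D = −21x⁸ − 56x⁷ − 21x⁶ + 21x⁵. Remainder: 21x⁷ + 35x⁶ − 8x⁵ + 39x⁴ + 84x³ + 14x² + 3x − 12.
Step 2: lead(21x⁷ + 35x⁶ − 8x⁵ + 39x⁴ + 84x³ + 14x² + 3x − 12) ÷ lead(D) = 21x⁷ ÷ 3x³ = 7x⁴. Subtract (7x⁴)·D = 21x⁷ + 56x⁶ + 21x⁵ − 21x⁴. Remainder: −21x⁶ − 29x⁵ + 60x⁴ + 84x³ + 14x² + 3x − 12.
Step 3: lead(−21x⁶ − 29x⁵ + 60x⁴ + 84x³ + 14x² + 3x − 12) ÷ lead(D) = −21x⁶ ÷ 3x³ = −7x³. Subtract (−7x³)·D = −21x⁶ − 56x⁵ − 21x⁴ + 21x³. Remainder: 27x⁵ + 81x⁴ + 63x³ + 14x² + 3x − 12.
Step 4: lead(27x⁵ + 81x⁴ + 63x³ + 14x² + 3x − 12) ÷ lead(D) = 27x⁵ ÷ 3x³ = 9x². Subtract (9x²)·D = 27x⁵ + 72x⁴ + 27x³ − 27x². Remainder: 9x⁴ + 36x³ + 41x² + 3x − 12.
Step 5: lead(9x⁴ + 36x³ + 41x² + 3x − 12) ÷ lead(D) = 9x⁴ ÷ 3x³ = 3x. Subtract (3x)·D = 9x⁴ + 24x³ + 9x² − 9x. Remainder: 12x³ + 32x² + 12x − 12.
Step 6: lead(12x³ + 32x² + 12x − 12) ÷ lead(D) = 12x³ ÷ 3x³ = 4. Subtract (4)·D = 12x³ + 32x² + 12x − 12. Remainder: 0.

R = [0], so D(x) is a factor of P(x). yes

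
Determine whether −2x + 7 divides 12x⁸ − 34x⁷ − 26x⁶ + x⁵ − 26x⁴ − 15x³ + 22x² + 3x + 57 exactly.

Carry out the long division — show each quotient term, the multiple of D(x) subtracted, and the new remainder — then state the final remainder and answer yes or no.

R(x) = −6, so D(x) is not a factor of P(x). no

Step 1: lead(12x⁸ − 34x⁷ − 26x⁶ + x⁵ − 26x⁴ − 15x³ + 22x² + 3x + 57) ÷ lead(D) = 12x⁸ ÷ −2x = −6x⁷. Subtract (−6x⁷)·D = 12x⁸ − 42x⁷. Remainder: 8x⁷ − 26x⁶ + x⁵ − 26x⁴ − 15x³ + 22x² + 3x + 57.
Step 2: lead(8x⁷ − 26x⁶ + x⁵ − 26x⁴ − 15x³ + 22x² + 3x + 57) ÷ lead(D) = 8x⁷ ÷ −2x = −4x⁶. Subtract (−4x⁶)·D = 8x⁷ − 28x⁶. Remainder: 2x⁶ + x⁵ − 26x⁴ − 15x³ + 22x² + 3x + 57.
Step 3: lead(2x⁶ + x⁵ − 26x⁴ − 15x³ + 22x² + 3x + 57) ÷ lead(D) = 2x⁶ ÷ −2x = −x⁵. Subtract (−x⁵)·D = 2x⁶ − 7x⁵. Remainder: 8x⁵ − 26x⁴ − 15x³ + 22x² + 3x + 57.
Step 4: lead(8x⁵ − 26x⁴ − 15x³ + 22x² + 3x + 57) ÷ lead(D) = 8x⁵ ÷ −2x = −4x⁴. Subtract (−4x⁴)·D = 8x⁵ − 28x⁴. Remainder: 2x⁴ − 15x³ + 22x² + 3x + 57.
Step 5: lead(2x⁴ − 15x³ + 22x² + 3x + 57) ÷ lead(D) = 2x⁴ ÷ −2x = −x³. Subtract (−x³)·D = 2x⁴ − 7x³. Remainder: −8x³ + 22x² + 3x + 57.
Step 6: lead(−8x³ + 22x² + 3x + 57) ÷ lead(D) = −8x³ ÷ −2x = 4x². Subtract (4x²)·D = −8x³ + 28x². Remainder: −6x² + 3x + 57.
Step 7: lead(−6x² + 3x + 57) ÷ lead(D) = −6x² ÷ −2x = 3x. Subtract (3x)·D = −6x² + 21x. Remainder: −18x + 57.
Step 8: lead(−18x + 57) ÷ lead(D) = −18x ÷ −2x = 9. Subtract (9)·D = −18x + 63. Remainder: −6.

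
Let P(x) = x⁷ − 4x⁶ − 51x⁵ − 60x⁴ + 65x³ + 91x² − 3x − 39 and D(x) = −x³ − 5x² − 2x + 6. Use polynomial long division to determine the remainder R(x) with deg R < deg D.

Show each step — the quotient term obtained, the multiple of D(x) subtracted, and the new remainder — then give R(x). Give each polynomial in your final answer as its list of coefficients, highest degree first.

Step 1: lead(x⁷ − 4x⁶ − 51x⁵ − 60x⁴ + 65x³ + 91x² − 3x − 39) ÷ lead(D) = x⁷ ÷ −x³ = −x⁴. Subtract (−x⁴)·D = x⁷ + 5x⁶ + 2x⁵ − 6x⁴. Remainder: −9x⁶ − 53x⁵ − 54x⁴ + 65x³ + 91x² − 3x − 39.
Step 2: lead(−9x⁶ − 53x⁵ − 54x⁴ + 65x³ + 91x² − 3x − 39) ÷ lead(D) = −9x⁶ ÷ −x³ = 9x³. Subtract (9x³)·D = −9x⁶ − 45x⁵ − 18x⁴ + 54x³. Remainder: −8x⁵ − 36x⁴ + 11x³ + 91x² − 3x − 39.
Step 3: lead(−8x⁵ − 36x⁴ + 11x³ + 91x² − 3x − 39) ÷ lead(D) = −8x⁵ ÷ −x³ = 8x². Subtract (8x²)·D = −8x⁵ − 40x⁴ − 16x³ + 48x². Remainder: 4x⁴ + 27x³ + 43x² − 3x − 39.
Step 4: lead(4x⁴ + 27x³ + 43x² − 3x − 39) ÷ lead(D) = 4x⁴ ÷ −x³ = −4x. Subtract (−4x)·D = 4x⁴ + 20x³ + 8x² − 24x. Remainder: 7x³ + 35x² + 21x − 39.
Step 5: lead(7x³ + 35x² + 21x − 39) ÷ lead(D) = 7x³ ÷ −x³ = −7. Subtract (−7)·D = 7x³ + 35x² + 14x − 42. Remainder: 7x + 3.

R = [7, 3]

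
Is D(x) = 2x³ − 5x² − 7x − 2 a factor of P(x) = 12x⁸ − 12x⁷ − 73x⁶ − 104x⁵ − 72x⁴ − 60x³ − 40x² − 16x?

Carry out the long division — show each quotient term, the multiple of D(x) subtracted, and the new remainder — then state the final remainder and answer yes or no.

Step 1: lead(12x⁸ − 12x⁷ − 73x⁶ − 104x⁵ − 72x⁴ − 60x³ − 40x² − 16x) ÷ lead(D) = 12x⁸ ÷ 2x³ = 6x⁵. Subtract (6x⁵)·D = 12x⁸ − 30x⁷ − 42x⁶ − 12x⁵. Remainder: 18x⁷ − 31x⁶ − 92x⁵ − 72x⁴ − 60x³ − 40x² − 16x.
Step 2: lead(18x⁷ − 31x⁶ − 92x⁵ − 72x⁴ − 60x³ − 40x² − 16x) ÷ lead(D) = 18x⁷ ÷ 2x³ = 9x⁴. Subtract (9x⁴)·D = 18x⁷ − 45x⁶ − 63x⁵ − 18x⁴. Remainder: 14x⁶ − 29x⁵ − 54x⁴ − 60x³ − 40x² − 16x.
Step 3: lead(14x⁶ − 29x⁵ − 54x⁴ − 60x³ − 40x² − 16x) ÷ lead(D) = 14x⁶ ÷ 2x³ = 7x³. Subtract (7x³)·D = 14x⁶ − 35x⁵ − 49x⁴ − 14x³. Remainder: 6x⁵ − 5x⁴ − 46x³ − 40x² − 16x.
Step 4: lead(6x⁵ − 5x⁴ − 46x³ − 40x² − 16x) ÷ lead(D) = 6x⁵ ÷ 2x³ = 3x². Subtract (3x²)·D = 6x⁵ − 15x⁴ − 21x³ − 6x². Remainder: 10x⁴ − 25x³ − 34x² − 16x.
Step 5: lead(10x⁴ − 25x³ − 34x² − 16x) ÷ lead(D) = 10x⁴ ÷ 2x³ = 5x. Subtract (5x)·D = 10x⁴ − 25x³ − 35x² − 10x. Remainder: x² − 6x.

R(x) = x² − 6x, so D(x) is not a factor of P(x). no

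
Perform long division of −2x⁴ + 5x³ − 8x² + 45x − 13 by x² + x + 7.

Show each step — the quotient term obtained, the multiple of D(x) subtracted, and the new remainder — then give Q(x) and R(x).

Q(x) = −2x² + 7x − 1; R(x) = −3x − 6

Step 1: lead(−2x⁴ + 5x³ − 8x² + 45x − 13) ÷ lead(D) = −2x⁴ ÷ x² = −2x². Subtract (−2x²)·D = −2x⁴ − 2x³ − 14x². Remainder: 7x³ + 6x² + 45x − 13.
Step 2: lead(7x³ + 6x² + 45x − 13) ÷ lead(D) = 7x³ ÷ x² = 7x. Subtract (7x)·D = 7x³ + 7x² + 49x. Remainder: −x² − 4x − 13.
Step 3: lead(−x² − 4x − 13) ÷ lead(D) = −x² ÷ x² = −1. Subtract (−1)·D = −x² − x − 7. Remainder: −3x − 6.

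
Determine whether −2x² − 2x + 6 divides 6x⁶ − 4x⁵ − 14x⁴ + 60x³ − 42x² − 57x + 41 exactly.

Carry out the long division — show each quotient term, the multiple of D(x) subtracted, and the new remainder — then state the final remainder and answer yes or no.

Step 1: lead(6x⁶ − 4x⁵ − 14x⁴ + 60x³ − 42x² − 57x + 41) ÷ lead(D) = 6x⁶ ÷ −2x² = −3x⁴. Subtract (−3x⁴)·D = 6x⁶ + 6x⁵ − 18x⁴. Remainder: −10x⁵ + 4x⁴ + 60x³ − 42x² − 57x + 41.
Step 2: lead(−10x⁵ + 4x⁴ + 60x³ − 42x² − 57x + 41) ÷ lead(D) = −10x⁵ ÷ −2x² = 5x³. Subtract (5x³)·D = −10x⁵ − 10x⁴ + 30x³. Remainder: 14x⁴ + 30x³ − 42x² − 57x + 41.
Step 3: lead(14x⁴ + 30x³ − 42x² − 57x + 41) ÷ lead(D) = 14x⁴ ÷ −2x² = −7x². Subtract (−7x²)·D = 14x⁴ + 14x³ − 42x². Remainder: 16x³ − 57x + 41.
Step 4: lead(16x³ − 57x + 41) ÷ lead(D) = 16x³ ÷ −2x² = −8x. Subtract (−8x)·D = 16x³ + 16x² − 48x. Remainder: −16x² − 9x + 41.
Step 5: lead(−16x² − 9x + 41) ÷ lead(D) = −16x² ÷ −2x² = 8. Subtract (8)·D = −16x² − 16x + 48. Remainder: 7x − 7.

R(x) = 7x − 7, so D(x) is not a factor of P(x). no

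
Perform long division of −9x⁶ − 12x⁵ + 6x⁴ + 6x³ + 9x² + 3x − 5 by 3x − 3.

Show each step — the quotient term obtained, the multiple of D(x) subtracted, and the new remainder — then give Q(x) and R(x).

Q(x) = −3x⁵ − 7x⁴ − 5x³ − 3x² + 1; R(x) = −2

Step 1: lead(−9x⁶ − 12x⁵ + 6x⁴ + 6x³ + 9x² + 3x − 5) ÷ lead(D) = −9x⁶ ÷ 3x = −3x⁵. Subtract (−3x⁵)·D = −9x⁶ + 9x⁵. Remainder: −21x⁵ + 6x⁴ + 6x³ + 9x² + 3x − 5.
Step 2: lead(−21x⁵ + 6x⁴ + 6x³ + 9x² + 3x − 5) ÷ lead(D) = −21x⁵ ÷ 3x = −7x⁴. Subtract (−7x⁴)·D = −21x⁵ + 21x⁴. Remainder: −15x⁴ + 6x³ + 9x² + 3x − 5.
Step 3: lead(−15x⁴ + 6x³ + 9x² + 3x − 5) ÷ lead(D) = −15x⁴ ÷ 3x = −5x³. Subtract (−5x³)·D = −15x⁴ + 15x³. Remainder: −9x³ + 9x² + 3x − 5.
Step 4: lead(−9x³ + 9x² + 3x − 5) ÷ lead(D) = −9x³ ÷ 3x = −3x². Subtract (−3x²)·D = −9x³ + 9x². Remainder: 3x − 5.
Step 5: lead(3x − 5) ÷ lead(D) = 3x ÷ 3x = 1. Subtract (1)·D = 3x − 3. Remainder: −2.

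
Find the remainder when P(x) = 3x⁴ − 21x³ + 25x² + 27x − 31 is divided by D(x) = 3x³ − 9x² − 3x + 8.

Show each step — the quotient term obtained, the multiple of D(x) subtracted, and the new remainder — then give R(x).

Step 1: lead(3x⁴ − 21x³ + 25x² + 27x − 31) ÷ lead(D) = 3x⁴ ÷ 3x³ = x. Subtract (x)·D = 3x⁴ − 9x³ − 3x² + 8x. Remainder: −12x³ + 28x² + 19x − 31.
Step 2: lead(−12x³ + 28x² + 19x − 31) ÷ lead(D) = −12x³ ÷ 3x³ = −4. Subtract (−4)·D = −12x³ + 36x² + 12x − 32. Remainder: −8x² + 7x + 1.

R(x) = −8x² + 7x + 1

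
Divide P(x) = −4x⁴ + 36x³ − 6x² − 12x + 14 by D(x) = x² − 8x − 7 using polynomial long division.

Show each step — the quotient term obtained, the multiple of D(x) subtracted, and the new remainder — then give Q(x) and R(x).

Step 1: lead(−4x⁴ + 36x³ − 6x² − 12x + 14) ÷ lead(D) = −4x⁴ ÷ x² = −4x². Subtract (−4x²)·D = −4x⁴ + 32x³ + 28x². Remainder: 4x³ − 34x² − 12x + 14.
Step 2: lead(4x³ − 34x² − 12x + 14) ÷ lead(D) = 4x³ ÷ x² = 4x. Subtract (4x)·D = 4x³ − 32x² − 28x. Remainder: −2x² + 16x + 14.
Step 3: lead(−2x² + 16x + 14) ÷ lead(D) = −2x² ÷ x² = −2. Subtract (−2)·D = −2x² + 16x + 14. Remainder: 0.

Q(x) = −4x² + 4x − 2; R(x) = 0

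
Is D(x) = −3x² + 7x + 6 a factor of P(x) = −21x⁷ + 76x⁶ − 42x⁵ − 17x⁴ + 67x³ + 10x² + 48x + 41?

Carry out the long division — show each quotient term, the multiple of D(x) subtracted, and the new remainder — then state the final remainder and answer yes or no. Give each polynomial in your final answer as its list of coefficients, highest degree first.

R = [-7, -1], so D(x) is not a factor of P(x). no

Step 1: lead(−21x⁷ + 76x⁶ − 42x⁵ − 17x⁴ + 67x³ + 10x² + 48x + 41) ÷ lead(D) = −21x⁷ ÷ −3x² = 7x⁵. Subtract (7x⁵)·D = −21x⁷ + 49x⁶ + 42x⁵. Remainder: 27x⁶ − 84x⁵ − 17x⁴ + 67x³ + 10x² + 48x + 41.
Step 2: lead(27x⁶ − 84x⁵ − 17x⁴ + 67x³ + 10x² + 48x + 41) ÷ lead(D) = 27x⁶ ÷ −3x² = −9x⁴. Subtract (−9x⁴)·D = 27x⁶ − 63x⁵ − 54x⁴. Remainder: −21x⁵ + 37x⁴ + 67x³ + 10x² + 48x + 41.
Step 3: lead(−21x⁵ + 37x⁴ + 67x³ + 10x² + 48x + 41) ÷ lead(D) = −21x⁵ ÷ −3x² = 7x³. Subtract (7x³)·D = −21x⁵ + 49x⁴ + 42x³. Remainder: −12x⁴ + 25x³ + 10x² + 48x + 41.
Step 4: lead(−12x⁴ + 25x³ + 10x² + 48x + 41) ÷ lead(D) = −12x⁴ ÷ −3x² = 4x². Subtract (4x²)·D = −12x⁴ + 28x³ + 24x². Remainder: −3x³ − 14x² + 48x + 41.
Step 5: lead(−3x³ − 14x² + 48x + 41) ÷ lead(D) = −3x³ ÷ −3x² = x. Subtract (x)·D = −3x³ + 7x² + 6x. Remainder: −21x² + 42x + 41.
Step 6: lead(−21x² + 42x + 41) ÷ lead(D) = −21x² ÷ −3x² = 7. Subtract (7)·D = −21x² + 49x + 42. Remainder: −7x − 1.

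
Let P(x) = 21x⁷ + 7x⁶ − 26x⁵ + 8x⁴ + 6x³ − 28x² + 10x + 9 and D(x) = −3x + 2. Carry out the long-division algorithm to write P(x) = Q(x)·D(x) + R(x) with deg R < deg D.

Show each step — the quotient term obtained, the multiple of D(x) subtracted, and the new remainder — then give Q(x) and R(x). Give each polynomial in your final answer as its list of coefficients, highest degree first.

Step 1: lead(21x⁷ + 7x⁶ − 26x⁵ + 8x⁴ + 6x³ − 28x² + 10x + 9) ÷ lead(D) = 21x⁷ ÷ −3x = −7x⁶. Subtract (−7x⁶)·D = 21x⁷ − 14x⁶. Remainder: 21x⁶ − 26x⁵ + 8x⁴ + 6x³ − 28x² + 10x + 9.
Step 2: lead(21x⁶ − 26x⁵ + 8x⁴ + 6x³ − 28x² + 10x + 9) ÷ lead(D) = 21x⁶ ÷ −3x = −7x⁵. Subtract (−7x⁵)·D = 21x⁶ − 14x⁵. Remainder: −12x⁵ + 8x⁴ + 6x³ − 28x² + 10x + 9.
Step 3: lead(−12x⁵ + 8x⁴ + 6x³ − 28x² + 10x + 9) ÷ lead(D) = −12x⁵ ÷ −3x = 4x⁴. Subtract (4x⁴)·D = −12x⁵ + 8x⁴. Remainder: 6x³ − 28x² + 10x + 9.
Step 4: lead(6x³ − 28x² + 10x + 9) ÷ lead(D) = 6x³ ÷ −3x = −2x². Subtract (−2x²)·D = 6x³ − 4x². Remainder: −24x² + 10x + 9.
Step 5: lead(−24x² + 10x + 9) ÷ lead(D) = −24x² ÷ −3x = 8x. Subtract (8x)·D = −24x² + 16x. Remainder: −6x + 9.
Step 6: lead(−6x + 9) ÷ lead(D) = −6x ÷ −3x = 2. Subtract (2)·D = −6x + 4. Remainder: 5.

Q = [-7, -7, 4, 0, -2, 8, 2]; R = [5]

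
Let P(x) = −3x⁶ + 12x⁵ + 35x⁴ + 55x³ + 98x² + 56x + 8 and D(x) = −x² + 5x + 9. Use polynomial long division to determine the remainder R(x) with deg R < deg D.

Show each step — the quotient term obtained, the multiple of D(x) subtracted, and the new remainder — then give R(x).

Step 1: lead(−3x⁶ + 12x⁵ + 35x⁴ + 55x³ + 98x² + 56x + 8) ÷ lead(D) = −3x⁶ ÷ −x² = 3x⁴. Subtract (3x⁴)·D = −3x⁶ + 15x⁵ + 27x⁴. Remainder: −3x⁵ + 8x⁴ + 55x³ + 98x² + 56x + 8.
Step 2: lead(−3x⁵ + 8x⁴ + 55x³ + 98x² + 56x + 8) ÷ lead(D) = −3x⁵ ÷ −x² = 3x³. Subtract (3x³)·D = −3x⁵ + 15x⁴ + 27x³. Remainder: −7x⁴ + 28x³ + 98x² + 56x + 8.
Step 3: lead(−7x⁴ + 28x³ + 98x² + 56x + 8) ÷ lead(D) = −7x⁴ ÷ −x² = 7x². Subtract (7x²)·D = −7x⁴ + 35x³ + 63x². Remainder: −7x³ + 35x² + 56x + 8.
Step 4: lead(−7x³ + 35x² + 56x + 8) ÷ lead(D) = −7x³ ÷ −x² = 7x. Subtract (7x)·D = −7x³ + 35x² + 63x. Remainder: −7x + 8.

R(x) = −7x + 8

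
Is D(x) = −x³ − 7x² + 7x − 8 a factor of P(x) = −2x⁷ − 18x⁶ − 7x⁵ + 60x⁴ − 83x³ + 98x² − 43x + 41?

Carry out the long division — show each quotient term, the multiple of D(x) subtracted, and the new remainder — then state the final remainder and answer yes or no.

Step 1: lead(−2x⁷ − 18x⁶ − 7x⁵ + 60x⁴ − 83x³ + 98x² − 43x + 41) ÷ lead(D) = −2x⁷ ÷ −x³ = 2x⁴. Subtract (2x⁴)·D = −2x⁷ − 14x⁶ + 14x⁵ − 16x⁴. Remainder: −4x⁶ − 21x⁵ + 76x⁴ − 83x³ + 98x² − 43x + 41.
Step 2: lead(−4x⁶ − 21x⁵ + 76x⁴ − 83x³ + 98x² − 43x + 41) ÷ lead(D) = −4x⁶ ÷ −x³ = 4x³. Subtract (4x³)·D = −4x⁶ − 28x⁵ + 28x⁴ − 32x³. Remainder: 7x⁵ + 48x⁴ − 51x³ + 98x² − 43x + 41.
Step 3: lead(7x⁵ + 48x⁴ − 51x³ + 98x² − 43x + 41) ÷ lead(D) = 7x⁵ ÷ −x³ = −7x². Subtract (−7x²)·D = 7x⁵ + 49x⁴ − 49x³ + 56x². Remainder: −x⁴ − 2x³ + 42x² − 43x + 41.
Step 4: lead(−x⁴ − 2x³ + 42x² − 43x + 41) ÷ lead(D) = −x⁴ ÷ −x³ = x. Subtract (x)·D = −x⁴ − 7x³ + 7x² − 8x. Remainder: 5x³ + 35x² − 35x + 41.
Step 5: lead(5x³ + 35x² − 35x + 41) ÷ lead(D) = 5x³ ÷ −x³ = −5. Subtract (−5)·D = 5x³ + 35x² − 35x + 40. Remainder: 1.

R(x) = 1, so D(x) is not a factor of P(x). no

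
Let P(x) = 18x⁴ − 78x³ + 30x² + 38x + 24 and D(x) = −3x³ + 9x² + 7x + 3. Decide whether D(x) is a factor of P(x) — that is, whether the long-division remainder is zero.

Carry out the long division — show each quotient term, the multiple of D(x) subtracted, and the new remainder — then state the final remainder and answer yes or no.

R(x) = 0, so D(x) is a factor of P(x). yes

Step 1: lead(18x⁴ − 78x³ + 30x² + 38x + 24) ÷ lead(D) = 18x⁴ ÷ −3x³ = −6x. Subtract (−6x)·D = 18x⁴ − 54x³ − 42x² − 18x. Remainder: −24x³ + 72x² + 56x + 24.
Step 2: lead(−24x³ + 72x² + 56x + 24) ÷ lead(D) = −24x³ ÷ −3x³ = 8. Subtract (8)·D = −24x³ + 72x² + 56x + 24. Remainder: 0.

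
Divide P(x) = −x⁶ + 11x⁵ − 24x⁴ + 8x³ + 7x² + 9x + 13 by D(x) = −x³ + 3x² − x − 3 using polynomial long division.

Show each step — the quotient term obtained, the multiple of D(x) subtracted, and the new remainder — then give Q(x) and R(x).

Step 1: lead(−x⁶ + 11x⁵ − 24x⁴ + 8x³ + 7x² + 9x + 13) ÷ lead(D) = −x⁶ ÷ −x³ = x³. Subtract (x³)·D = −x⁶ + 3x⁵ − x⁴ − 3x³. Remainder: 8x⁵ − 23x⁴ + 11x³ + 7x² + 9x + 13.
Step 2: lead(8x⁵ − 23x⁴ + 11x³ + 7x² + 9x + 13) ÷ lead(D) = 8x⁵ ÷ −x³ = −8x². Subtract (−8x²)·D = 8x⁵ − 24x⁴ + 8x³ + 24x². Remainder: x⁴ + 3x³ − 17x² + 9x + 13.
Step 3: lead(x⁴ + 3x³ − 17x² + 9x + 13) ÷ lead(D) = x⁴ ÷ −x³ = −x. Subtract (−x)·D = x⁴ − 3x³ + x² + 3x. Remainder: 6x³ − 18x² + 6x + 13.
Step 4: lead(6x³ − 18x² + 6x + 13) ÷ lead(D) = 6x³ ÷ −x³ = −6. Subtract (−6)·D = 6x³ − 18x² + 6x + 18. Remainder: −5.

Q(x) = x³ − 8x² − x − 6; R(x) = −5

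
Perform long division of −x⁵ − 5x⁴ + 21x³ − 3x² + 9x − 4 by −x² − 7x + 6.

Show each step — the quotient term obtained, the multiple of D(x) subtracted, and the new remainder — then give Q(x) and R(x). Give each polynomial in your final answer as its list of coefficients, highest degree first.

Step 1: lead(−x⁵ − 5x⁴ + 21x³ − 3x² + 9x − 4) ÷ lead(D) = −x⁵ ÷ −x² = x³. Subtract (x³)·D = −x⁵ − 7x⁴ + 6x³. Remainder: 2x⁴ + 15x³ − 3x² + 9x − 4.
Step 2: lead(2x⁴ + 15x³ − 3x² + 9x − 4) ÷ lead(D) = 2x⁴ ÷ −x² = −2x². Subtract (−2x²)·D = 2x⁴ + 14x³ − 12x². Remainder: x³ + 9x² + 9x − 4.
Step 3: lead(x³ + 9x² + 9x − 4) ÷ lead(D) = x³ ÷ −x² = −x. Subtract (−x)·D = x³ + 7x² − 6x. Remainder: 2x² + 15x − 4.
Step 4: lead(2x² + 15x − 4) ÷ lead(D) = 2x² ÷ −x² = −2. Subtract (−2)·D = 2x² + 14x − 12. Remainder: x + 8.

Q = [1, -2, -1, -2]; R = [1, 8]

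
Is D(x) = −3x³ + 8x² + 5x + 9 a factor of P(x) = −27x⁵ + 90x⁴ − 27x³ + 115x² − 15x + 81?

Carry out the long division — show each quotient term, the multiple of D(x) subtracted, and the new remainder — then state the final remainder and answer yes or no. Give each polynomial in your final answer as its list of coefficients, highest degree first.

Step 1: lead(−27x⁵ + 90x⁴ − 27x³ + 115x² − 15x + 81) ÷ lead(D) = −27x⁵ ÷ −3x³ = 9x². Subtract (9x²)·D = −27x⁵ + 72x⁴ + 45x³ + 81x². Remainder: 18x⁴ − 72x³ + 34x² − 15x + 81.
Step 2: lead(18x⁴ − 72x³ + 34x² − 15x + 81) ÷ lead(D) = 18x⁴ ÷ −3x³ = −6x. Subtract (−6x)·D = 18x⁴ − 48x³ − 30x² − 54x. Remainder: −24x³ + 64x² + 39x + 81.
Step 3: lead(−24x³ + 64x² + 39x + 81) ÷ lead(D) = −24x³ ÷ −3x³ = 8. Subtract (8)·D = −24x³ + 64x² + 40x + 72. Remainder: −x + 9.

R = [-1, 9], so D(x) is not a factor of P(x). no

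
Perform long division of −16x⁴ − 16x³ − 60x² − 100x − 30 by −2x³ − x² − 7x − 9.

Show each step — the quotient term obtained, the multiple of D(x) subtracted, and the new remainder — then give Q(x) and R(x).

Q(x) = 8x + 4; R(x) = 6

Step 1: lead(−16x⁴ − 16x³ − 60x² − 100x − 30) ÷ lead(D) = −16x⁴ ÷ −2x³ = 8x. Subtract (8x)·D = −16x⁴ − 8x³ − 56x² − 72x. Remainder: −8x³ − 4x² − 28x − 30.
Step 2: lead(−8x³ − 4x² − 28x − 30) ÷ lead(D) = −8x³ ÷ −2x³ = 4. Subtract (4)·D = −8x³ − 4x² − 28x − 36. Remainder: 6.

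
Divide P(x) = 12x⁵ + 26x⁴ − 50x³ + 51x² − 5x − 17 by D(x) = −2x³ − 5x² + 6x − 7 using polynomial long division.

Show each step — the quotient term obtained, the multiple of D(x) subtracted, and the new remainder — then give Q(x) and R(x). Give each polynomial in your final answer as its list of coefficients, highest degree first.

Step 1: lead(12x⁵ + 26x⁴ − 50x³ + 51x² − 5x − 17) ÷ lead(D) = 12x⁵ ÷ −2x³ = −6x². Subtract (−6x²)·D = 12x⁵ + 30x⁴ − 36x³ + 42x². Remainder: −4x⁴ − 14x³ + 9x² − 5x − 17.
Step 2: lead(−4x⁴ − 14x³ + 9x² − 5x − 17) ÷ lead(D) = −4x⁴ ÷ −2x³ = 2x. Subtract (2x)·D = −4x⁴ − 10x³ + 12x² − 14x. Remainder: −4x³ − 3x² + 9x − 17.
Step 3: lead(−4x³ − 3x² + 9x − 17) ÷ lead(D) = −4x³ ÷ −2x³ = 2. Subtract (2)·D = −4x³ − 10x² + 12x − 14. Remainder: 7x² − 3x − 3.

Q = [-6, 2, 2]; R = [7, -3, -3]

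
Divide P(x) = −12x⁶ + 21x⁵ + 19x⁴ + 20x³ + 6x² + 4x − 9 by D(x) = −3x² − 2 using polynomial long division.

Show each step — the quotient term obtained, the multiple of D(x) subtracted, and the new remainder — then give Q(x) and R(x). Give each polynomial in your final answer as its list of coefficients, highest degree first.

Q = [4, -7, -9, -2, 4]; R = [-1]

Step 1: lead(−12x⁶ + 21x⁵ + 19x⁴ + 20x³ + 6x² + 4x − 9) ÷ lead(D) = −12x⁶ ÷ −3x² = 4x⁴. Subtract (4x⁴)·D = −12x⁶ − 8x⁴. Remainder: 21x⁵ + 27x⁴ + 20x³ + 6x² + 4x − 9.
Step 2: lead(21x⁵ + 27x⁴ + 20x³ + 6x² + 4x − 9) ÷ lead(D) = 21x⁵ ÷ −3x² = −7x³. Subtract (−7x³)·D = 21x⁵ + 14x³. Remainder: 27x⁴ + 6x³ + 6x² + 4x − 9.
Step 3: lead(27x⁴ + 6x³ + 6x² + 4x − 9) ÷ lead(D) = 27x⁴ ÷ −3x² = −9x². Subtract (−9x²)·D = 27x⁴ + 18x². Remainder: 6x³ − 12x² + 4x − 9.
Step 4: lead(6x³ − 12x² + 4x − 9) ÷ lead(D) = 6x³ ÷ −3x² = −2x. Subtract (−2x)·D = 6x³ + 4x. Remainder: −12x² − 9.
Step 5: lead(−12x² − 9) ÷ lead(D) = −12x² ÷ −3x² = 4. Subtract (4)·D = −12x² − 8. Remainder: −1.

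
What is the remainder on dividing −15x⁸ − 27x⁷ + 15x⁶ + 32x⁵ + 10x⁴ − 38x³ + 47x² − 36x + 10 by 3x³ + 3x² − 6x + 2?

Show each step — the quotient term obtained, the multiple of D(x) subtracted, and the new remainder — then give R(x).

Step 1: lead(−15x⁸ − 27x⁷ + 15x⁶ + 32x⁵ + 10x⁴ − 38x³ + 47x² − 36x + 10) ÷ lead(D) = −15x⁸ ÷ 3x³ = −5x⁵. Subtract (−5x⁵)·D = −15x⁸ − 15x⁷ + 30x⁶ − 10x⁵. Remainder: −12x⁷ − 15x⁶ + 42x⁵ + 10x⁴ − 38x³ + 47x² − 36x + 10.
Step 2: lead(−12x⁷ − 15x⁶ + 42x⁵ + 10x⁴ − 38x³ + 47x² − 36x + 10) ÷ lead(D) = −12x⁷ ÷ 3x³ = −4x⁴. Subtract (−4x⁴)·D = −12x⁷ − 12x⁶ + 24x⁵ − 8x⁴. Remainder: −3x⁶ + 18x⁵ + 18x⁴ − 38x³ + 47x² − 36x + 10.
Step 3: lead(−3x⁶ + 18x⁵ + 18x⁴ − 38x³ + 47x² − 36x + 10) ÷ lead(D) = −3x⁶ ÷ 3x³ = −x³. Subtract (−x³)·D = −3x⁶ − 3x⁵ + 6x⁴ − 2x³. Remainder: 21x⁵ + 12x⁴ − 36x³ + 47x² − 36x + 10.
Step 4: lead(21x⁵ + 12x⁴ − 36x³ + 47x² − 36x + 10) ÷ lead(D) = 21x⁵ ÷ 3x³ = 7x². Subtract (7x²)·D = 21x⁵ + 21x⁴ − 42x³ + 14x². Remainder: −9x⁴ + 6x³ + 33x² − 36x + 10.
Step 5: lead(−9x⁴ + 6x³ + 33x² − 36x + 10) ÷ lead(D) = −9x⁴ ÷ 3x³ = −3x. Subtract (−3x)·D = −9x⁴ − 9x³ + 18x² − 6x. Remainder: 15x³ + 15x² − 30x + 10.
Step 6: lead(15x³ + 15x² − 30x + 10) ÷ lead(D) = 15x³ ÷ 3x³ = 5. Subtract (5)·D = 15x³ + 15x² − 30x + 10. Remainder: 0.

R(x) = 0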